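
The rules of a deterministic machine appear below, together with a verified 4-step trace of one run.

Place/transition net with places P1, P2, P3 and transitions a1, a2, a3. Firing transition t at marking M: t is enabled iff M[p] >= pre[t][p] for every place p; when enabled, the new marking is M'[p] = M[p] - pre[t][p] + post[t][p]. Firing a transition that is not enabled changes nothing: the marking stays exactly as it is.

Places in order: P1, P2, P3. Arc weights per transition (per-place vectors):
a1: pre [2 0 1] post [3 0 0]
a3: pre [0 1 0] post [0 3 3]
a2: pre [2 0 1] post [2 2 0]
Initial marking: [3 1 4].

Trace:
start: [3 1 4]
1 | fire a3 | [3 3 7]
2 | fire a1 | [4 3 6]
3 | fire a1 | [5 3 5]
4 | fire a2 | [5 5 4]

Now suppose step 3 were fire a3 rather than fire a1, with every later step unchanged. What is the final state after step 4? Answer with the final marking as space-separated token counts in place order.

(re-executing from step 3 with the substitution; state before step 3: [4 3 6])
3 | fire a3 | [4 5 9]
4 | fire a2 | [4 7 8]

4 7 8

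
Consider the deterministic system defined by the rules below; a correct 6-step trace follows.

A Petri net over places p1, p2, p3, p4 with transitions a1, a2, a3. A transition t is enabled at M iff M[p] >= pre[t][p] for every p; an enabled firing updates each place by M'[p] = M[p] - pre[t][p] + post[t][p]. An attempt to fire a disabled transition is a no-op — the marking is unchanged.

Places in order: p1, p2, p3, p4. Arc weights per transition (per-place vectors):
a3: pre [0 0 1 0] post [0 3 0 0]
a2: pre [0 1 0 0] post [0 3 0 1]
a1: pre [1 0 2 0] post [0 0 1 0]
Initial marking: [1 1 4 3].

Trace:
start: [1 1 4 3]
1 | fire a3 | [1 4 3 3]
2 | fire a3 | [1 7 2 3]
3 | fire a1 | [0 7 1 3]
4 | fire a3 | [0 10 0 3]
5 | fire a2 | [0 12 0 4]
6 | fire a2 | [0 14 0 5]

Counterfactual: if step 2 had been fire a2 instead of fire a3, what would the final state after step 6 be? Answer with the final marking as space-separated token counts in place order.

(re-executing from step 2 with the substitution; state before step 2: [1 4 3 3])
2 | fire a2 | [1 6 3 4]
3 | fire a1 | [0 6 2 4]
4 | fire a3 | [0 9 1 4]
5 | fire a2 | [0 11 1 5]
6 | fire a2 | [0 13 1 6]

0 13 1 6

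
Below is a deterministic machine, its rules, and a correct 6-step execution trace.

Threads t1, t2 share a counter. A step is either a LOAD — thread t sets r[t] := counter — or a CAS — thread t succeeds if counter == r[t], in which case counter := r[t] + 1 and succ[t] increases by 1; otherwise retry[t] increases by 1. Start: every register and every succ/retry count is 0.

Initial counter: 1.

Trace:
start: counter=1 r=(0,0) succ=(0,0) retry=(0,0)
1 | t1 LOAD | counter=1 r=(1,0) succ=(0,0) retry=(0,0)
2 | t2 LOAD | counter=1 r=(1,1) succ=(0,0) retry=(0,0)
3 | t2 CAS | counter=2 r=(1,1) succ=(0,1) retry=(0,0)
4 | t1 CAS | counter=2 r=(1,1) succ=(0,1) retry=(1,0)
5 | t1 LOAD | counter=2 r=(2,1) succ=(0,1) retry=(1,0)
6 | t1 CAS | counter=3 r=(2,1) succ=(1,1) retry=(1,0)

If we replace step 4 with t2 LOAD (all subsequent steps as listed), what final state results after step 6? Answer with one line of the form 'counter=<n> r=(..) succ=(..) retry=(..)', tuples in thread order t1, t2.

(re-executing from step 4 with the substitution; state before step 4: counter=2 r=(1,1) succ=(0,1) retry=(0,0))
4 | t2 LOAD | counter=2 r=(1,2) succ=(0,1) retry=(0,0)
5 | t1 LOAD | counter=2 r=(2,2) succ=(0,1) retry=(0,0)
6 | t1 CAS | counter=3 r=(2,2) succ=(1,1) retry=(0,0)

counter=3 r=(2,2) succ=(1,1) retry=(0,0)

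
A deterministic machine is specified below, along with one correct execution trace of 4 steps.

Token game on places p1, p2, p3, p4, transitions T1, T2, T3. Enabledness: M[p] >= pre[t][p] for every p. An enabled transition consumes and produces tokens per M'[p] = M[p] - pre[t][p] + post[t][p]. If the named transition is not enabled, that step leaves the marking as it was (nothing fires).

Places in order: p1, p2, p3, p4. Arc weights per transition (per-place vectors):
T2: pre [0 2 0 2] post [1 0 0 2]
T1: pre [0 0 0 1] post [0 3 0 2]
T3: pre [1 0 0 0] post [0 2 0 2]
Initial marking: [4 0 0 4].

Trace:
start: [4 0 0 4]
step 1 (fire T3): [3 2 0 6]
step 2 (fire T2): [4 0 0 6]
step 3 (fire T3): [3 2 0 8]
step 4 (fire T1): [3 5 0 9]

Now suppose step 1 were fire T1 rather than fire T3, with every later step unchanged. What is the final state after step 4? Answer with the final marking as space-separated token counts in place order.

4 6 0 8

(re-executing from step 1 with the substitution; state before step 1: [4 0 0 4])
step 1 (fire T1): [4 3 0 5]
step 2 (fire T2): [5 1 0 5]
step 3 (fire T3): [4 3 0 7]
step 4 (fire T1): [4 6 0 8]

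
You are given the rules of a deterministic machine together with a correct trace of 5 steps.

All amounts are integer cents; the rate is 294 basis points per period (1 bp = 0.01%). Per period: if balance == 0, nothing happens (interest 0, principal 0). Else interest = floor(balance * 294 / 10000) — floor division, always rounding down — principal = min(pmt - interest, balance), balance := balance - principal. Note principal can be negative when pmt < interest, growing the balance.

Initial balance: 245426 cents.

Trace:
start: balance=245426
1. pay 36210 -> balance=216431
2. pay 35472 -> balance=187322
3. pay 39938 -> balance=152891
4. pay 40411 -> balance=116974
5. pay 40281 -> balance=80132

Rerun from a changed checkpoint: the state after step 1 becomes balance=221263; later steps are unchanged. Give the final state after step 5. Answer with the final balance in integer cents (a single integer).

state after step 1 := balance=221263
2. pay 35472 -> balance=192296
3. pay 39938 -> balance=158011
4. pay 40411 -> balance=122245
5. pay 40281 -> balance=85558

85558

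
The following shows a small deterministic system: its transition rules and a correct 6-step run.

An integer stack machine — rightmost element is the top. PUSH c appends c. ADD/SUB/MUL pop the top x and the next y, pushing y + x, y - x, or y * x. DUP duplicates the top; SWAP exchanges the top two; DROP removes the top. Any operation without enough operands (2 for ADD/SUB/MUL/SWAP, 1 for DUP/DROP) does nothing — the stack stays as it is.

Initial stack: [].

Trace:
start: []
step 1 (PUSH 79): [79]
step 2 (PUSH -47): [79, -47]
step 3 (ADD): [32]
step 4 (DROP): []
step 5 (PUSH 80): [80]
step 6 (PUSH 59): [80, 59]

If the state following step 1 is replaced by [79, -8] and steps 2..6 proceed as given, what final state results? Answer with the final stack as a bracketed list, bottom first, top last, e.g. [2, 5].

[79, 80, 59]

state after step 1 := [79, -8]
step 2 (PUSH -47): [79, -8, -47]
step 3 (ADD): [79, -55]
step 4 (DROP): [79]
step 5 (PUSH 80): [79, 80]
step 6 (PUSH 59): [79, 80, 59]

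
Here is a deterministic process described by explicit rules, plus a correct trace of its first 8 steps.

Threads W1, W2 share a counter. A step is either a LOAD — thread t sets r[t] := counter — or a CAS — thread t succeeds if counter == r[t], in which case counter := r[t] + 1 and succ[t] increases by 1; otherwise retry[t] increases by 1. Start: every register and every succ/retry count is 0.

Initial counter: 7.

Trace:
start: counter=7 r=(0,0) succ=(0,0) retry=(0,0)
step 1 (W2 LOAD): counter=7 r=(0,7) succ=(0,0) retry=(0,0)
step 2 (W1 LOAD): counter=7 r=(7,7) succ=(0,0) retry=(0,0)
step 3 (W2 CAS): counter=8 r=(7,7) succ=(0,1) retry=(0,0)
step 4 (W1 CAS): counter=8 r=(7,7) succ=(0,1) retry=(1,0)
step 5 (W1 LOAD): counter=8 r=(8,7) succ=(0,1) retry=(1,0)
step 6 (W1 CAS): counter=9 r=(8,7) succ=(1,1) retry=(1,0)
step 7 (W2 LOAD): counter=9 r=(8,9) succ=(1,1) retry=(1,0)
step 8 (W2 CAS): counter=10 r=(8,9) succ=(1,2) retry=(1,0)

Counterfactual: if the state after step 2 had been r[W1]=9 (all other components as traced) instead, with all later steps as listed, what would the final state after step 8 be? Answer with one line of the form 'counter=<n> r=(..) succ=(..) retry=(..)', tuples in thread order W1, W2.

counter=10 r=(8,9) succ=(1,2) retry=(1,0)

state after step 2 := counter=7 r=(9,7) succ=(0,0) retry=(0,0)
step 3 (W2 CAS): counter=8 r=(9,7) succ=(0,1) retry=(0,0)
step 4 (W1 CAS): counter=8 r=(9,7) succ=(0,1) retry=(1,0)
step 5 (W1 LOAD): counter=8 r=(8,7) succ=(0,1) retry=(1,0)
step 6 (W1 CAS): counter=9 r=(8,7) succ=(1,1) retry=(1,0)
step 7 (W2 LOAD): counter=9 r=(8,9) succ=(1,1) retry=(1,0)
step 8 (W2 CAS): counter=10 r=(8,9) succ=(1,2) retry=(1,0)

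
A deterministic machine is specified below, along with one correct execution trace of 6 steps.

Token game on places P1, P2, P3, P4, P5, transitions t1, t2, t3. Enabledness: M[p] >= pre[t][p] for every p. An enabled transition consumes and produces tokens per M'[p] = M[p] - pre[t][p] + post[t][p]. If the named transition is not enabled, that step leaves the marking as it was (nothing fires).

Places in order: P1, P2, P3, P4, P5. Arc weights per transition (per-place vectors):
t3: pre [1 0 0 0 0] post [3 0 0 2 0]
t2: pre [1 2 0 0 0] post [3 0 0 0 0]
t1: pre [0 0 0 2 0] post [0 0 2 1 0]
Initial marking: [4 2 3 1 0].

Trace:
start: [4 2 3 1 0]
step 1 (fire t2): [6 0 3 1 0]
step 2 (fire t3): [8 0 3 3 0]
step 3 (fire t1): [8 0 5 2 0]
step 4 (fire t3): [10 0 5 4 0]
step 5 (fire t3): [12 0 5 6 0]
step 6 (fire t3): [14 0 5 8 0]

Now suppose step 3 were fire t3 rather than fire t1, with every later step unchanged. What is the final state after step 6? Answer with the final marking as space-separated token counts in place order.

16 0 3 11 0

(re-executing from step 3 with the substitution; state before step 3: [8 0 3 3 0])
step 3 (fire t3): [10 0 3 5 0]
step 4 (fire t3): [12 0 3 7 0]
step 5 (fire t3): [14 0 3 9 0]
step 6 (fire t3): [16 0 3 11 0]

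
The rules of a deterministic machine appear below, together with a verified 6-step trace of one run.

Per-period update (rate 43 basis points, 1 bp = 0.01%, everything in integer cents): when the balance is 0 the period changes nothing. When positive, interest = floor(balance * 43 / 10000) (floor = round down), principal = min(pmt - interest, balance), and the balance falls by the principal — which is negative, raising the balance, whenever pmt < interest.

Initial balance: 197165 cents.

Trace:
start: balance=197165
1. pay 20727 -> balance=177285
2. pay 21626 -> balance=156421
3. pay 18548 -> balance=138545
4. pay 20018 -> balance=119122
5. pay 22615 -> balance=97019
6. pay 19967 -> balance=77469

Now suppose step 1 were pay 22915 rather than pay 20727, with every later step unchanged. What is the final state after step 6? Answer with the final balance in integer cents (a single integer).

(re-executing from step 1 with the substitution; state before step 1: balance=197165)
1. pay 22915 -> balance=175097
2. pay 21626 -> balance=154223
3. pay 18548 -> balance=136338
4. pay 20018 -> balance=116906
5. pay 22615 -> balance=94793
6. pay 19967 -> balance=75233

75233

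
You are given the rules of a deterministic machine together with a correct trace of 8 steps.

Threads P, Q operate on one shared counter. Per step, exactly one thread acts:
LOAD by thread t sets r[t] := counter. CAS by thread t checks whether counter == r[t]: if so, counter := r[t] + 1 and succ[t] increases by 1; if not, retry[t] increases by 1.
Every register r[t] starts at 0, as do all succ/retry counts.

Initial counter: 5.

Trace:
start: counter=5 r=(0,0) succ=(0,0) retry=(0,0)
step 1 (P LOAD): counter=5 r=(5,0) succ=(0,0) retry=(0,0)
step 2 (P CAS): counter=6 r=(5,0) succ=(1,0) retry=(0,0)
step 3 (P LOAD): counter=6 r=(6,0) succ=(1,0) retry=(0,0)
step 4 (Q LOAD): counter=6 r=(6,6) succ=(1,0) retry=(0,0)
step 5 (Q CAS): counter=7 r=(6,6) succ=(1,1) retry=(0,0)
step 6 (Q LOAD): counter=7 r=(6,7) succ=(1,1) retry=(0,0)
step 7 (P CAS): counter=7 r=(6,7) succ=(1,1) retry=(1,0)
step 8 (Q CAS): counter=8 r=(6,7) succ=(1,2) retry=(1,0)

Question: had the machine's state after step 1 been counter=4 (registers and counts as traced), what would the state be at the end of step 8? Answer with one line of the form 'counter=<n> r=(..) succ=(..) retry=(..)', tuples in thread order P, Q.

state after step 1 := counter=4 r=(5,0) succ=(0,0) retry=(0,0)
step 2 (P CAS): counter=4 r=(5,0) succ=(0,0) retry=(1,0)
step 3 (P LOAD): counter=4 r=(4,0) succ=(0,0) retry=(1,0)
step 4 (Q LOAD): counter=4 r=(4,4) succ=(0,0) retry=(1,0)
step 5 (Q CAS): counter=5 r=(4,4) succ=(0,1) retry=(1,0)
step 6 (Q LOAD): counter=5 r=(4,5) succ=(0,1) retry=(1,0)
step 7 (P CAS): counter=5 r=(4,5) succ=(0,1) retry=(2,0)
step 8 (Q CAS): counter=6 r=(4,5) succ=(0,2) retry=(2,0)

counter=6 r=(4,5) succ=(0,2) retry=(2,0)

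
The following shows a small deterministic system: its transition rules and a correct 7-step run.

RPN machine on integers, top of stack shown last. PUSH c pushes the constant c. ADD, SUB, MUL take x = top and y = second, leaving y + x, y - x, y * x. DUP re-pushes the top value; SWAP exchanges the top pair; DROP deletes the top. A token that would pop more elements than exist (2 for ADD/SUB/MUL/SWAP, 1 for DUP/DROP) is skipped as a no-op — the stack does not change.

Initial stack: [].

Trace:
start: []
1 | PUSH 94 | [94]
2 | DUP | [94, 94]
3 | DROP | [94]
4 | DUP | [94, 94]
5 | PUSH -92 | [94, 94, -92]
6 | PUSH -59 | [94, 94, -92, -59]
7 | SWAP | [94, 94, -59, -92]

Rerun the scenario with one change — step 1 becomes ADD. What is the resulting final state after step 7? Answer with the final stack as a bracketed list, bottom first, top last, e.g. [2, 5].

(re-executing from step 1 with the substitution; state before step 1: [])
1 | ADD | []
2 | DUP | []
3 | DROP | []
4 | DUP | []
5 | PUSH -92 | [-92]
6 | PUSH -59 | [-92, -59]
7 | SWAP | [-59, -92]

[-59, -92]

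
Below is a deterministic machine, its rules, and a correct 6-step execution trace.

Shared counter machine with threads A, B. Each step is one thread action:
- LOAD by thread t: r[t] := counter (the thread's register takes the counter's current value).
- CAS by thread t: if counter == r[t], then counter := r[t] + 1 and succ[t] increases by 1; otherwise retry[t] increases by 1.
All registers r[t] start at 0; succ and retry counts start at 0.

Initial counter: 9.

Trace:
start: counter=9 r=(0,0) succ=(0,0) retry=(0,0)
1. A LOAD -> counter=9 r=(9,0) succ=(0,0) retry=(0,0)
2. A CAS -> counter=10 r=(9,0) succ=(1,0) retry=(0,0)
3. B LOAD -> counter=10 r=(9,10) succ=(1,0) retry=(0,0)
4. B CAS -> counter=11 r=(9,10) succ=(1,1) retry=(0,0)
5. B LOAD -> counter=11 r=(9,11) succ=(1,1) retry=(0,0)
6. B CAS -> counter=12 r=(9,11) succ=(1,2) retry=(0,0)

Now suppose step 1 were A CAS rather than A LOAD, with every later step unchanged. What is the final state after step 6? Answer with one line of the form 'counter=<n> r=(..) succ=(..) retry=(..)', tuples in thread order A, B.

(re-executing from step 1 with the substitution; state before step 1: counter=9 r=(0,0) succ=(0,0) retry=(0,0))
1. A CAS -> counter=9 r=(0,0) succ=(0,0) retry=(1,0)
2. A CAS -> counter=9 r=(0,0) succ=(0,0) retry=(2,0)
3. B LOAD -> counter=9 r=(0,9) succ=(0,0) retry=(2,0)
4. B CAS -> counter=10 r=(0,9) succ=(0,1) retry=(2,0)
5. B LOAD -> counter=10 r=(0,10) succ=(0,1) retry=(2,0)
6. B CAS -> counter=11 r=(0,10) succ=(0,2) retry=(2,0)

counter=11 r=(0,10) succ=(0,2) retry=(2,0)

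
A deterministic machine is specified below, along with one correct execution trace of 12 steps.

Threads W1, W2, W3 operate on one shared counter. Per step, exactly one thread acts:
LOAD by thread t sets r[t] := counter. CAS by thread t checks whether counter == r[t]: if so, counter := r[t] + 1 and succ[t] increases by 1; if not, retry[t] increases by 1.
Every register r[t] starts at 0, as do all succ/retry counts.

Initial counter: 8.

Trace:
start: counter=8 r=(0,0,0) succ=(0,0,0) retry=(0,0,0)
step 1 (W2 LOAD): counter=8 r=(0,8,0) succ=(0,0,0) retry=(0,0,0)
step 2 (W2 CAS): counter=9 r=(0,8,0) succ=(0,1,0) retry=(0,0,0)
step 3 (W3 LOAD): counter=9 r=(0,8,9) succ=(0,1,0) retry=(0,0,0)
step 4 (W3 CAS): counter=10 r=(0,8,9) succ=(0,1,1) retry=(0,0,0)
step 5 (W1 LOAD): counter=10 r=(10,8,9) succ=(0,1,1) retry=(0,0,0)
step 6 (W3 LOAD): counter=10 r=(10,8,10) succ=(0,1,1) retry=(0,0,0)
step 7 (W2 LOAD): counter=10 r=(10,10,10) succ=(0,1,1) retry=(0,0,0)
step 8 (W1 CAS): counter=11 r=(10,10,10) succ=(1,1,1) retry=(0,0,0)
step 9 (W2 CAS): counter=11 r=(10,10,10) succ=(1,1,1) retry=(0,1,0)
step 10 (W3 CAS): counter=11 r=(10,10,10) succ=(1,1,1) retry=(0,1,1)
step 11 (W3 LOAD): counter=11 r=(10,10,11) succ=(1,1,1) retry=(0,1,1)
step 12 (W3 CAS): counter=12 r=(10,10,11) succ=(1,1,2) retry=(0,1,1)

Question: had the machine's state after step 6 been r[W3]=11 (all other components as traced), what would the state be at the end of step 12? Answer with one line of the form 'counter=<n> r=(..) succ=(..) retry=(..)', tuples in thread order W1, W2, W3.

state after step 6 := counter=10 r=(10,8,11) succ=(0,1,1) retry=(0,0,0)
step 7 (W2 LOAD): counter=10 r=(10,10,11) succ=(0,1,1) retry=(0,0,0)
step 8 (W1 CAS): counter=11 r=(10,10,11) succ=(1,1,1) retry=(0,0,0)
step 9 (W2 CAS): counter=11 r=(10,10,11) succ=(1,1,1) retry=(0,1,0)
step 10 (W3 CAS): counter=12 r=(10,10,11) succ=(1,1,2) retry=(0,1,0)
step 11 (W3 LOAD): counter=12 r=(10,10,12) succ=(1,1,2) retry=(0,1,0)
step 12 (W3 CAS): counter=13 r=(10,10,12) succ=(1,1,3) retry=(0,1,0)

counter=13 r=(10,10,12) succ=(1,1,3) retry=(0,1,0)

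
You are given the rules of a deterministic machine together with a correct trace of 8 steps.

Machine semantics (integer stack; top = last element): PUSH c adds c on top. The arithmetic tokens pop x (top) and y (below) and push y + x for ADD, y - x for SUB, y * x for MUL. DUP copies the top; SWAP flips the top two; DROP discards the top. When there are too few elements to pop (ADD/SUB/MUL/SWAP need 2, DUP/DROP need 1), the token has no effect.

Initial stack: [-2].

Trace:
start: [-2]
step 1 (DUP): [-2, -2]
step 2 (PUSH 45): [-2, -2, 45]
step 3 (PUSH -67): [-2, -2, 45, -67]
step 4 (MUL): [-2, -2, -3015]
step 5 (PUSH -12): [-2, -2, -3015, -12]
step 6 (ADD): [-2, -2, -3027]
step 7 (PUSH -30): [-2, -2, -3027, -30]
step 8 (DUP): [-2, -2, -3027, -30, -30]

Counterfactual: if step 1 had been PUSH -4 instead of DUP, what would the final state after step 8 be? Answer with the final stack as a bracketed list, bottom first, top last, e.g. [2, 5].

[-2, -4, -3027, -30, -30]

(re-executing from step 1 with the substitution; state before step 1: [-2])
step 1 (PUSH -4): [-2, -4]
step 2 (PUSH 45): [-2, -4, 45]
step 3 (PUSH -67): [-2, -4, 45, -67]
step 4 (MUL): [-2, -4, -3015]
step 5 (PUSH -12): [-2, -4, -3015, -12]
step 6 (ADD): [-2, -4, -3027]
step 7 (PUSH -30): [-2, -4, -3027, -30]
step 8 (DUP): [-2, -4, -3027, -30, -30]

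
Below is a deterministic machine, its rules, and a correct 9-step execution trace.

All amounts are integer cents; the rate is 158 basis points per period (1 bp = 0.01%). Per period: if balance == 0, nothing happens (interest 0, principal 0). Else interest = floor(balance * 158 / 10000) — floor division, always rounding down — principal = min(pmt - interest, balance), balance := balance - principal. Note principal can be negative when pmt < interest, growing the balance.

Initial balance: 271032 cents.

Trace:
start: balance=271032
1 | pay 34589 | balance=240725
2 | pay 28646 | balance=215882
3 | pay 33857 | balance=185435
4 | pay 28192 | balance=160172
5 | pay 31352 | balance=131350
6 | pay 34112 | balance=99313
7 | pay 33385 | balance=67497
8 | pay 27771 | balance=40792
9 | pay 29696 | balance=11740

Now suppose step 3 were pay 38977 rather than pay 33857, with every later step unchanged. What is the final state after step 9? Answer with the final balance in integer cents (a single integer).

6115

(re-executing from step 3 with the substitution; state before step 3: balance=215882)
3 | pay 38977 | balance=180315
4 | pay 28192 | balance=154971
5 | pay 31352 | balance=126067
6 | pay 34112 | balance=93946
7 | pay 33385 | balance=62045
8 | pay 27771 | balance=35254
9 | pay 29696 | balance=6115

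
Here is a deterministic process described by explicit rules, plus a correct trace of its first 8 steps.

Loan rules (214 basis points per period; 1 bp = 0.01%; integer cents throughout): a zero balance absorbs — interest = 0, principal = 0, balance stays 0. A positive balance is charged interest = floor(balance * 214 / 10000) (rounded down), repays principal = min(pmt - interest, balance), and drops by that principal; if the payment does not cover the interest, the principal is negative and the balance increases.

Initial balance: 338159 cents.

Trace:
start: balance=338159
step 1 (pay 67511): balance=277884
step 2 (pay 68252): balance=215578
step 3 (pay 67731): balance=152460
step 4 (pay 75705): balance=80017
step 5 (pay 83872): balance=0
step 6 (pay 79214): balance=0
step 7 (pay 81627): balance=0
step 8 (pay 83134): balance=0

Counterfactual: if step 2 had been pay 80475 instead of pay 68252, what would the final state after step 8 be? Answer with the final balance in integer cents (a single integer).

(re-executing from step 2 with the substitution; state before step 2: balance=277884)
step 2 (pay 80475): balance=203355
step 3 (pay 67731): balance=139975
step 4 (pay 75705): balance=67265
step 5 (pay 83872): balance=0
step 6 (pay 79214): balance=0
step 7 (pay 81627): balance=0
step 8 (pay 83134): balance=0

0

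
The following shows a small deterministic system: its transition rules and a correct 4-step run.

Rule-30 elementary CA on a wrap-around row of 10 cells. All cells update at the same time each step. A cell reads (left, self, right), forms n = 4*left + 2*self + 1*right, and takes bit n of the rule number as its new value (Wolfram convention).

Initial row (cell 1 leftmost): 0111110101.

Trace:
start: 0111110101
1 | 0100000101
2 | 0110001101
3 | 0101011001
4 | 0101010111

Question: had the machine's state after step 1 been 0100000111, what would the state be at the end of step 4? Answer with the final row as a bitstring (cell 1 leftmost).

1001010010

state after step 1 := 0100000111
2 | 0110001100
3 | 1101011010
4 | 1001010010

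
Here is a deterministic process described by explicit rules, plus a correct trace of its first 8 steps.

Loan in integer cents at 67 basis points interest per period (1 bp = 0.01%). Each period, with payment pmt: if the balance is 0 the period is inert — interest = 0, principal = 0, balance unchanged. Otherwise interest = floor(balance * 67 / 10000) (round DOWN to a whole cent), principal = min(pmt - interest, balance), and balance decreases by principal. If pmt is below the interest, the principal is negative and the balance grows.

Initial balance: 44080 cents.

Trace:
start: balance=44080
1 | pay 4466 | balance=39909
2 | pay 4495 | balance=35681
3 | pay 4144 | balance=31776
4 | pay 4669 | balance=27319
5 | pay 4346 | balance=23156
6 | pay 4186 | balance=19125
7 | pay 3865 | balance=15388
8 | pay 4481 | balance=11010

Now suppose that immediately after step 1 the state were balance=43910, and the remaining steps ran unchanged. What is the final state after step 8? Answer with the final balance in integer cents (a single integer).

state after step 1 := balance=43910
2 | pay 4495 | balance=39709
3 | pay 4144 | balance=35831
4 | pay 4669 | balance=31402
5 | pay 4346 | balance=27266
6 | pay 4186 | balance=23262
7 | pay 3865 | balance=19552
8 | pay 4481 | balance=15201

15201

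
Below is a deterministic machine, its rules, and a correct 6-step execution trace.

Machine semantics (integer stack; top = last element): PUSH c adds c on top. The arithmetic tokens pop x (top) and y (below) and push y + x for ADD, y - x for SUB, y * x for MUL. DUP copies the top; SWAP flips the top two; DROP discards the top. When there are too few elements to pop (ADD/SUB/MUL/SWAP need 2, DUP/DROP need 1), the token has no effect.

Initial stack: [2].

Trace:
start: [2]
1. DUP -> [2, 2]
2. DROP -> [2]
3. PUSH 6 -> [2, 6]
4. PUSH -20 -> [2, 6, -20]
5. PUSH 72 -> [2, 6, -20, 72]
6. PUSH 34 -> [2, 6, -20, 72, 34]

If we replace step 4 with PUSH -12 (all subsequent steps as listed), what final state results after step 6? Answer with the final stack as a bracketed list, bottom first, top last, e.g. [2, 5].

[2, 6, -12, 72, 34]

(re-executing from step 4 with the substitution; state before step 4: [2, 6])
4. PUSH -12 -> [2, 6, -12]
5. PUSH 72 -> [2, 6, -12, 72]
6. PUSH 34 -> [2, 6, -12, 72, 34]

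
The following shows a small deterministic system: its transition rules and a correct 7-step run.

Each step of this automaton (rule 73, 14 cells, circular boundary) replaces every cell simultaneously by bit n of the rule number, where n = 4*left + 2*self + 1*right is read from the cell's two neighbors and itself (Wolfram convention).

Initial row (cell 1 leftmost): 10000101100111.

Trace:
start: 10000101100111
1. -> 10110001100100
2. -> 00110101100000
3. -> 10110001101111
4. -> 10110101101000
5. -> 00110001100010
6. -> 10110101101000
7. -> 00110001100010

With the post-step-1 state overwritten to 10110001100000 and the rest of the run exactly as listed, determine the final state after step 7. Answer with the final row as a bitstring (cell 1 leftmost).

00110001100010

state after step 1 := 10110001100000
2. -> 00110101101110
3. -> 10110001101010
4. -> 00110101100000
5. -> 10110001101111
6. -> 10110101101000
7. -> 00110001100010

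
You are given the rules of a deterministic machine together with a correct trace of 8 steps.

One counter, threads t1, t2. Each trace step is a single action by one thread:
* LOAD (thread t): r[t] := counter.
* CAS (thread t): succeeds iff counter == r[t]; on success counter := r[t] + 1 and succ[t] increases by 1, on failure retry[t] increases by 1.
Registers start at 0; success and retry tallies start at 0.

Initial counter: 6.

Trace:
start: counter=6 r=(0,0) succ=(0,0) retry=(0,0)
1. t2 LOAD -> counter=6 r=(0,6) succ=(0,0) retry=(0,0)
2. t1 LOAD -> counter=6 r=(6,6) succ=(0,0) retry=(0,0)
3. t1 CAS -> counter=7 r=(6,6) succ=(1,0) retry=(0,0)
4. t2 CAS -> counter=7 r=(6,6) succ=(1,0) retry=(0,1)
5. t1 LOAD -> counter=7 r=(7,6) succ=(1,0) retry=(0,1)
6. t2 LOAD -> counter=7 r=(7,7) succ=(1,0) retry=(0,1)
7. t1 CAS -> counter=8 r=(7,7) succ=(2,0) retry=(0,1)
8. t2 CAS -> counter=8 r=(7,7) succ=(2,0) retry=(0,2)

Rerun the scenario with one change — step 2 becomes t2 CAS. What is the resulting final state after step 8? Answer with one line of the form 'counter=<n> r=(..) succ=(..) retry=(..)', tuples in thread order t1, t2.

counter=8 r=(7,7) succ=(1,1) retry=(1,2)

(re-executing from step 2 with the substitution; state before step 2: counter=6 r=(0,6) succ=(0,0) retry=(0,0))
2. t2 CAS -> counter=7 r=(0,6) succ=(0,1) retry=(0,0)
3. t1 CAS -> counter=7 r=(0,6) succ=(0,1) retry=(1,0)
4. t2 CAS -> counter=7 r=(0,6) succ=(0,1) retry=(1,1)
5. t1 LOAD -> counter=7 r=(7,6) succ=(0,1) retry=(1,1)
6. t2 LOAD -> counter=7 r=(7,7) succ=(0,1) retry=(1,1)
7. t1 CAS -> counter=8 r=(7,7) succ=(1,1) retry=(1,1)
8. t2 CAS -> counter=8 r=(7,7) succ=(1,1) retry=(1,2)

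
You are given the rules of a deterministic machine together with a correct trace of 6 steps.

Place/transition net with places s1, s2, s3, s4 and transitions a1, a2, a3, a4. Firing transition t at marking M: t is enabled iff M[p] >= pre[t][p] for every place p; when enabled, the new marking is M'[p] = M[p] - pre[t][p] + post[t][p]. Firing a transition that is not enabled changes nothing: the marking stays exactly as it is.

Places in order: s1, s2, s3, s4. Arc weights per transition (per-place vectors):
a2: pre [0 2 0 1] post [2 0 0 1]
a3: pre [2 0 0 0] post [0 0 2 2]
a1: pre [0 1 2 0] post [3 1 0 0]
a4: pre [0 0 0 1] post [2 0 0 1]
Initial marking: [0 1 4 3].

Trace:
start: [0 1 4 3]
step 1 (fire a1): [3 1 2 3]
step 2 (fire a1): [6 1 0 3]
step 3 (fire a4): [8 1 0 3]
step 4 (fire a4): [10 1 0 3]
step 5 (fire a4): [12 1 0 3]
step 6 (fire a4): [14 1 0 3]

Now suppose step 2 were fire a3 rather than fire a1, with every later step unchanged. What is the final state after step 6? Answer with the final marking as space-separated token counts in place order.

9 1 4 5

(re-executing from step 2 with the substitution; state before step 2: [3 1 2 3])
step 2 (fire a3): [1 1 4 5]
step 3 (fire a4): [3 1 4 5]
step 4 (fire a4): [5 1 4 5]
step 5 (fire a4): [7 1 4 5]
step 6 (fire a4): [9 1 4 5]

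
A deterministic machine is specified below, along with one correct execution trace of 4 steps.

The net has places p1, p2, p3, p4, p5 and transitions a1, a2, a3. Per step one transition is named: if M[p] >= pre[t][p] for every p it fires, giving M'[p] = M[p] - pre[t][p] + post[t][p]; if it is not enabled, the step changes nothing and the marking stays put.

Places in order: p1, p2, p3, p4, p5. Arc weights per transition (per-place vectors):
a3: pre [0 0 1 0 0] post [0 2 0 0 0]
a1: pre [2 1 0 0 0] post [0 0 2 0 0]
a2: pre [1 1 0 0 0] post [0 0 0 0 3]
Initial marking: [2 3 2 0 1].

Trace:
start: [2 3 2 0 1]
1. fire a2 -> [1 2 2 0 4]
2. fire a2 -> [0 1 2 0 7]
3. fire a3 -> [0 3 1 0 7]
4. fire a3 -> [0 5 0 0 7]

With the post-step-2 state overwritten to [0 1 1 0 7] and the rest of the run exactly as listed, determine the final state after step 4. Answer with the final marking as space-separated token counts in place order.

0 3 0 0 7

state after step 2 := [0 1 1 0 7]
3. fire a3 -> [0 3 0 0 7]
4. fire a3 -> [0 3 0 0 7]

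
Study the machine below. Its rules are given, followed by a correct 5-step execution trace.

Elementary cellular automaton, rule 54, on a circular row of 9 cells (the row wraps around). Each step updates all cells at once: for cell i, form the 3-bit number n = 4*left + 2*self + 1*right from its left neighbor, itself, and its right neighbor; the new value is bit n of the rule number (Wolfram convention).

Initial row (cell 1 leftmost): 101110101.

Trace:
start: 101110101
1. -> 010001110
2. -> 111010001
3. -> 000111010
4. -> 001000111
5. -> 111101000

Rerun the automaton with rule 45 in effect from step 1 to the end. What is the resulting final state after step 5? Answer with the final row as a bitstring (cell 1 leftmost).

(re-executing steps 1..5 under rule 45; state before step 1: 101110101)
1. -> 011001111
2. -> 110001000
3. -> 100101010
4. -> 100111111
5. -> 000100000

000100000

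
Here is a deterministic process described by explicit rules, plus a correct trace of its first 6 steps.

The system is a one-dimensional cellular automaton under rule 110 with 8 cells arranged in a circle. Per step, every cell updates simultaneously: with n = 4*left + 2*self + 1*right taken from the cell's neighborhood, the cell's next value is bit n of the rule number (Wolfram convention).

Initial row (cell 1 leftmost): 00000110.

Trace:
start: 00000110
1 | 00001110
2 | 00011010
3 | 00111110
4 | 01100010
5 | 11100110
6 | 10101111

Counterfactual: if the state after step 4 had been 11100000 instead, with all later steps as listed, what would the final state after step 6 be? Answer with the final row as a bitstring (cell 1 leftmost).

state after step 4 := 11100000
5 | 10100001
6 | 11100011

11100011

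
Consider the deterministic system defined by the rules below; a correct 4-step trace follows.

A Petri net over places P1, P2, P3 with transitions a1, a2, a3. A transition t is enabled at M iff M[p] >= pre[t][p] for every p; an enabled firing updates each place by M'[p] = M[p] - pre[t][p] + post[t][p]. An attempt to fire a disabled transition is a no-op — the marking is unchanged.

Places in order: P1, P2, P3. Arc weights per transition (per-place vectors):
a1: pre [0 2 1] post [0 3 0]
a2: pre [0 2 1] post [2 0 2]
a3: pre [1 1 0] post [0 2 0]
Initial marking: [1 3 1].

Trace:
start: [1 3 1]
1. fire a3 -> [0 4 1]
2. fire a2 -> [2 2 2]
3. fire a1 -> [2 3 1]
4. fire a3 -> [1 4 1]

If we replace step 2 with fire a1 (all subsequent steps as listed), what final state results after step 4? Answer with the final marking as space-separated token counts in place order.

0 5 0

(re-executing from step 2 with the substitution; state before step 2: [0 4 1])
2. fire a1 -> [0 5 0]
3. fire a1 -> [0 5 0]
4. fire a3 -> [0 5 0]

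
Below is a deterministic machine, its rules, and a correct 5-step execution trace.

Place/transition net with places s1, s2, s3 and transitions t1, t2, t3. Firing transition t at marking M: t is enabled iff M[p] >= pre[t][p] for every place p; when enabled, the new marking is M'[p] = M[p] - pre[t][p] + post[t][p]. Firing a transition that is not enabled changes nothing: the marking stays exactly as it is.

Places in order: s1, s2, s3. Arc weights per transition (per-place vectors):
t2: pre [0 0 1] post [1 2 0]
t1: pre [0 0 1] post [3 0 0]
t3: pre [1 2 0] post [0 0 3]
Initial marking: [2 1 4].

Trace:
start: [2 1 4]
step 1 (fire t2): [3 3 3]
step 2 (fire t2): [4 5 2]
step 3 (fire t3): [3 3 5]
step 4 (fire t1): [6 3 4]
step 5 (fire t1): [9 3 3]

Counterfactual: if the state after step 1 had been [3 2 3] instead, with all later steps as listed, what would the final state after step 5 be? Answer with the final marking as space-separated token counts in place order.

state after step 1 := [3 2 3]
step 2 (fire t2): [4 4 2]
step 3 (fire t3): [3 2 5]
step 4 (fire t1): [6 2 4]
step 5 (fire t1): [9 2 3]

9 2 3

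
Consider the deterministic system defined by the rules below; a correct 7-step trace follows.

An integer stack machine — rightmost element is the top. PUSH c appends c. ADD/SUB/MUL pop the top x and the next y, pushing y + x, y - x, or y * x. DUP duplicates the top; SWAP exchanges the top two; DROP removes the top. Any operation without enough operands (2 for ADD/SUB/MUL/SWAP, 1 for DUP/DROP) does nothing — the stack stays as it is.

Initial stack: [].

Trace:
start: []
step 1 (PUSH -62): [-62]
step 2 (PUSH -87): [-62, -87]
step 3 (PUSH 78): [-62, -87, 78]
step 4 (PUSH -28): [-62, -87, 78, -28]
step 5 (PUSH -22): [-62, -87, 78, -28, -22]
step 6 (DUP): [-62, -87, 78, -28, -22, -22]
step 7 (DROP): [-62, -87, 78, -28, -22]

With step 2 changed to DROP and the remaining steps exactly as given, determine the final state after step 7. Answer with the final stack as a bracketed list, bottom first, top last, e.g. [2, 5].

[78, -28, -22]

(re-executing from step 2 with the substitution; state before step 2: [-62])
step 2 (DROP): []
step 3 (PUSH 78): [78]
step 4 (PUSH -28): [78, -28]
step 5 (PUSH -22): [78, -28, -22]
step 6 (DUP): [78, -28, -22, -22]
step 7 (DROP): [78, -28, -22]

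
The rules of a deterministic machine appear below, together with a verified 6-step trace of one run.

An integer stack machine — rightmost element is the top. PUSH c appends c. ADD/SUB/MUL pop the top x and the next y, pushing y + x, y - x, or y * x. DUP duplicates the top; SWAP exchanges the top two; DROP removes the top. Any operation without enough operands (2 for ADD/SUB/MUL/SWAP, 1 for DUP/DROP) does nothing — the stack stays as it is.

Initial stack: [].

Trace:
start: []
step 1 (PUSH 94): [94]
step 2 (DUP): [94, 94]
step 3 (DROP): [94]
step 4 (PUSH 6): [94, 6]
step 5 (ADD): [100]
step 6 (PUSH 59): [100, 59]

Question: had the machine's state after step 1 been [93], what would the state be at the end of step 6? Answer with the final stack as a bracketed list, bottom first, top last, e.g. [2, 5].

state after step 1 := [93]
step 2 (DUP): [93, 93]
step 3 (DROP): [93]
step 4 (PUSH 6): [93, 6]
step 5 (ADD): [99]
step 6 (PUSH 59): [99, 59]

[99, 59]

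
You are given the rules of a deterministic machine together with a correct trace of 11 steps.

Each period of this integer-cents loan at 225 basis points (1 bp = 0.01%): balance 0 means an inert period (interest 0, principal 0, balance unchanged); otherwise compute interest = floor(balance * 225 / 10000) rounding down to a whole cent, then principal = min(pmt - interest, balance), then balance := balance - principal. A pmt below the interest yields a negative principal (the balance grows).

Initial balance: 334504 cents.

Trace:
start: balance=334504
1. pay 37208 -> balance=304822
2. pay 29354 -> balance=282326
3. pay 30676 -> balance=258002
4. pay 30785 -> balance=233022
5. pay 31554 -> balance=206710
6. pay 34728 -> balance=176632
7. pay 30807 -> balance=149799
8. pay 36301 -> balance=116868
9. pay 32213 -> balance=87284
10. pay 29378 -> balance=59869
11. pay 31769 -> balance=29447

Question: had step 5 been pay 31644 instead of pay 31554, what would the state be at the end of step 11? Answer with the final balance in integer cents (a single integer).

29344

(re-executing from step 5 with the substitution; state before step 5: balance=233022)
5. pay 31644 -> balance=206620
6. pay 34728 -> balance=176540
7. pay 30807 -> balance=149705
8. pay 36301 -> balance=116772
9. pay 32213 -> balance=87186
10. pay 29378 -> balance=59769
11. pay 31769 -> balance=29344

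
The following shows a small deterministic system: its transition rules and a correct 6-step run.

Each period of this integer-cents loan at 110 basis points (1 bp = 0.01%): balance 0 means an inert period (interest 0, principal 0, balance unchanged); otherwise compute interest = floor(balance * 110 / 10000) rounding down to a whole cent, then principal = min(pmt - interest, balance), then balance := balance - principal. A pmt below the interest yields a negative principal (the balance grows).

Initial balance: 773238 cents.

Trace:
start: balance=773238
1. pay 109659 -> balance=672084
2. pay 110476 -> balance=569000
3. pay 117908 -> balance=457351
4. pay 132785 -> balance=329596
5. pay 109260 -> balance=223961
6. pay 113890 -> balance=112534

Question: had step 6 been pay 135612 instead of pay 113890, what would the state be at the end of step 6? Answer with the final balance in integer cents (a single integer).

(re-executing from step 6 with the substitution; state before step 6: balance=223961)
6. pay 135612 -> balance=90812

90812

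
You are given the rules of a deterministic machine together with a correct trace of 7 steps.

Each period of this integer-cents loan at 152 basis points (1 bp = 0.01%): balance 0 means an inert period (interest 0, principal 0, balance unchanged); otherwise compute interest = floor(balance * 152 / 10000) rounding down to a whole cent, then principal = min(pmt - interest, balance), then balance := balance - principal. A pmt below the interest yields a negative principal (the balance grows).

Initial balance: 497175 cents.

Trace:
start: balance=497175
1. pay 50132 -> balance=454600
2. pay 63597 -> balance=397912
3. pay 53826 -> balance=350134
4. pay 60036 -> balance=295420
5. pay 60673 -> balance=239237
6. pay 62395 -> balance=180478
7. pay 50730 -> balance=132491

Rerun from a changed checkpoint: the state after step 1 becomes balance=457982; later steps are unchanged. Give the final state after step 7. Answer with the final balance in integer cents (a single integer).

state after step 1 := balance=457982
2. pay 63597 -> balance=401346
3. pay 53826 -> balance=353620
4. pay 60036 -> balance=298959
5. pay 60673 -> balance=242830
6. pay 62395 -> balance=184126
7. pay 50730 -> balance=136194

136194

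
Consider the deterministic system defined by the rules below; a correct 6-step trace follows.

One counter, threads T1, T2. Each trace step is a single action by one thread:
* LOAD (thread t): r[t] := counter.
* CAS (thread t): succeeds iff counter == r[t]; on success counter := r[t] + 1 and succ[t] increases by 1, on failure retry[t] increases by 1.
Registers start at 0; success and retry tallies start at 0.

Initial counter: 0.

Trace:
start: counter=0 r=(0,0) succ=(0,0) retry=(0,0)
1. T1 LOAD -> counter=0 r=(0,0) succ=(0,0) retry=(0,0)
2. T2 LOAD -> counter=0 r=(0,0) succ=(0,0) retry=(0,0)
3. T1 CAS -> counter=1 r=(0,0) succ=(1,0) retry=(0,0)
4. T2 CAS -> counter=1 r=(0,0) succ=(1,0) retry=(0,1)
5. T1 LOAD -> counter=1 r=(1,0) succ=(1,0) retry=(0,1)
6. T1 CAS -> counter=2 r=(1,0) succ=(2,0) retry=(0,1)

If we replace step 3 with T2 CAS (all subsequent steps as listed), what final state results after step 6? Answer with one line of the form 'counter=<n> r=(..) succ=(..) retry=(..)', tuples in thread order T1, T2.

counter=2 r=(1,0) succ=(1,1) retry=(0,1)

(re-executing from step 3 with the substitution; state before step 3: counter=0 r=(0,0) succ=(0,0) retry=(0,0))
3. T2 CAS -> counter=1 r=(0,0) succ=(0,1) retry=(0,0)
4. T2 CAS -> counter=1 r=(0,0) succ=(0,1) retry=(0,1)
5. T1 LOAD -> counter=1 r=(1,0) succ=(0,1) retry=(0,1)
6. T1 CAS -> counter=2 r=(1,0) succ=(1,1) retry=(0,1)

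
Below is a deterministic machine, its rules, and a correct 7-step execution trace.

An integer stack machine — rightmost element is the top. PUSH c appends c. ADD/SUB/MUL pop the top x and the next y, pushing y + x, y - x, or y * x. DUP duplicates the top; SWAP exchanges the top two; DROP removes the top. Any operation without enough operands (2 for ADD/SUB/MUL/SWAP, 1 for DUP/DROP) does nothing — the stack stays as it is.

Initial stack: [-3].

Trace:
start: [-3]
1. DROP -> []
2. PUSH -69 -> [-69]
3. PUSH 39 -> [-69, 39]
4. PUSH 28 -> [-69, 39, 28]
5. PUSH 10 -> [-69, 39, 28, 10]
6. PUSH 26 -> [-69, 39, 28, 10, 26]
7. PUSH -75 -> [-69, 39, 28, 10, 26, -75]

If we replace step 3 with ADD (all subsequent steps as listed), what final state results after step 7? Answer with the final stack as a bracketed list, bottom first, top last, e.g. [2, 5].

[-69, 28, 10, 26, -75]

(re-executing from step 3 with the substitution; state before step 3: [-69])
3. ADD -> [-69]
4. PUSH 28 -> [-69, 28]
5. PUSH 10 -> [-69, 28, 10]
6. PUSH 26 -> [-69, 28, 10, 26]
7. PUSH -75 -> [-69, 28, 10, 26, -75]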